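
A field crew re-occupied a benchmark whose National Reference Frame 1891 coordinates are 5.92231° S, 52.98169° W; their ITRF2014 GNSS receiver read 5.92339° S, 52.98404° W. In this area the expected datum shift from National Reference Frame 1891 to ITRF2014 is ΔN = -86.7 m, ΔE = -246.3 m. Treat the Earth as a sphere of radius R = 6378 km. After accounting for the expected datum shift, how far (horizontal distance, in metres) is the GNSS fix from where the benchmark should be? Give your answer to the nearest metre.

Observed coordinate differences: Δφ = -0.00108°, Δλ = -0.00235°.
Converting to metres (1° lat = 111317 m, cos φ = 0.994663): observed ΔN = -120.2 m, observed ΔE = -260.2 m.
Subtracting the expected shift leaves a residual of -120.2 − (-86.7) = -33.5 m north and -260.2 − (-246.3) = -13.9 m east.
Residual distance = √((-33.5)² + (-13.9)²) = 36.3 m.

36 m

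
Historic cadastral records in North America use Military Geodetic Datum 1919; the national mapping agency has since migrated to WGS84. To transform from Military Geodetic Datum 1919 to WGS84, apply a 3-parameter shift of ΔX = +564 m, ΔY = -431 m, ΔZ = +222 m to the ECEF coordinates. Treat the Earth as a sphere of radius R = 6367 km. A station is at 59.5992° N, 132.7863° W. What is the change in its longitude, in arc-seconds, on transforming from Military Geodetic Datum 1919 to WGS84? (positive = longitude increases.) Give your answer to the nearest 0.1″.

sin φ = 0.862507, cos φ = 0.506046, sin λ = -0.733892, cos λ = -0.679266.
East component: ΔE = −sin λ·ΔX + cos λ·ΔY = −(-0.733892)(564) + (-0.679266)(-431) = 706.68 m.
1° of latitude spans πR/180 = 111125 m; at latitude φ, 1° of longitude spans that × cos φ = 56234.4 m, so Δλ = 706.68 / 56234.4 × 3600 = 45.240″.

Δλ = 45.2″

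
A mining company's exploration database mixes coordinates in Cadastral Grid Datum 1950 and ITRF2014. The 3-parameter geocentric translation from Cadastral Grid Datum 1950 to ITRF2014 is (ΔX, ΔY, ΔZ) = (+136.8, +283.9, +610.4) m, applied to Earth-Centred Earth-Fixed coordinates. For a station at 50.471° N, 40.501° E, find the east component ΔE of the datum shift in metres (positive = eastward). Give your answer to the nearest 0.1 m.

The local east axis at (φ, λ) is (−sin λ, cos λ, 0), so ΔE = −sin(40.501°)·136.8 + cos(40.501°)·283.9 = 127.03 m.

ΔE = 127.0 m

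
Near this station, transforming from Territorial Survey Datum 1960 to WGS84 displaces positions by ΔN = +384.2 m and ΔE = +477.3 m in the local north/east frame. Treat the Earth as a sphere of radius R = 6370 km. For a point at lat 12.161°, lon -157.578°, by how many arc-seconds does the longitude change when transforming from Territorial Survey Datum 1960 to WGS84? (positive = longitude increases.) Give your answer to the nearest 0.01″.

At latitude 12.161°, cos φ = 0.977560.
One radian of longitude at latitude φ spans R cos φ, so Δλ = ΔE / (R cos φ) = 477.3 / (6370000 × 0.977560) = 7.6649e-05 rad = 15.810″.

Δλ = 15.81″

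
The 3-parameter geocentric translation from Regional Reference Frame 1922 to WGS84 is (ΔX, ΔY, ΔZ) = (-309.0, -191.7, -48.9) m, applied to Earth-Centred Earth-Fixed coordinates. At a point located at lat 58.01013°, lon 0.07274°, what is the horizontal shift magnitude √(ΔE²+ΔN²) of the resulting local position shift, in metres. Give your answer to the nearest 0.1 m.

The local east axis at (φ, λ) is (−sin λ, cos λ, 0), so ΔE = −sin(0.07274°)·(-309.0) + cos(0.07274°)·(-191.7) = -191.31 m.
The local north axis is (−sin φ cos λ, −sin φ sin λ, cos φ), giving ΔN = 262.076 + 0.206 − 25.906 = 236.38 m.
Horizontal magnitude = √(ΔE² + ΔN²) = √((-191.31)² + 236.38²) = 304.09 m.

304.1 m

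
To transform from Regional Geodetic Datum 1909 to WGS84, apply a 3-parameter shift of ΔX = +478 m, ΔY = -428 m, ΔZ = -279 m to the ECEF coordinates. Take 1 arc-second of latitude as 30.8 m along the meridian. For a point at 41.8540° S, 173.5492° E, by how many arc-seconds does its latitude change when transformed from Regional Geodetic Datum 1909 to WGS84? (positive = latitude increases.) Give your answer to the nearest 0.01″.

sin φ = -0.667235, cos φ = 0.744847, sin λ = 0.112350, cos λ = -0.993669.
North component: ΔN = −sin φ cos λ·ΔX − sin φ sin λ·ΔY + cos φ·ΔZ = −(-0.667235)(-0.993669)(478) − (-0.667235)(0.112350)(-428) + (0.744847)(-279) = -556.82 m.
1° of latitude spans 3600 × 30.80 = 110880 m, so Δφ = -556.82 / 110880 × 3600 = -18.078″.

Δφ = -18.08″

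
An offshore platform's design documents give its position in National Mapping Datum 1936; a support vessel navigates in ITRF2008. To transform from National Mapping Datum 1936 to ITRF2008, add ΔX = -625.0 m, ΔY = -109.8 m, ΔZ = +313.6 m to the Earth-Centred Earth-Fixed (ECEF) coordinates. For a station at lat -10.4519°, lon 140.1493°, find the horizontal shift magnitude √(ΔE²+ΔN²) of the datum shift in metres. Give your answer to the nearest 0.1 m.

The local east axis at (φ, λ) is (−sin λ, cos λ, 0), so ΔE = −sin(140.1493°)·(-625.0) + cos(140.1493°)·(-109.8) = 484.79 m.
The local north axis is (−sin φ cos λ, −sin φ sin λ, cos φ), giving ΔN = 87.045 − 12.764 + 308.397 = 382.68 m.
Horizontal magnitude = √(ΔE² + ΔN²) = √(484.79² + 382.68²) = 617.63 m.

617.6 m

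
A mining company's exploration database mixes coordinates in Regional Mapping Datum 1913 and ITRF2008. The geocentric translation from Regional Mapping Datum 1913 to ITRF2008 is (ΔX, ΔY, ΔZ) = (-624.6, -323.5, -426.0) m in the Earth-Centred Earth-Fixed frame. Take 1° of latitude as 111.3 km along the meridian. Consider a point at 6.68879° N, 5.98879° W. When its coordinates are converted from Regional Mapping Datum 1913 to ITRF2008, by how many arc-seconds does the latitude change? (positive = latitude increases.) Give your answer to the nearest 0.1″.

sin φ = 0.116476, cos φ = 0.993193, sin λ = -0.104334, cos λ = 0.994542.
North component: ΔN = −sin φ cos λ·ΔX − sin φ sin λ·ΔY + cos φ·ΔZ = −(0.116476)(0.994542)(-624.6) − (0.116476)(-0.104334)(-323.5) + (0.993193)(-426.0) = -354.68 m.
1° of latitude spans 111300 m, so Δφ = -354.68 / 111300 × 3600 = -11.472″.

Δφ = -11.5″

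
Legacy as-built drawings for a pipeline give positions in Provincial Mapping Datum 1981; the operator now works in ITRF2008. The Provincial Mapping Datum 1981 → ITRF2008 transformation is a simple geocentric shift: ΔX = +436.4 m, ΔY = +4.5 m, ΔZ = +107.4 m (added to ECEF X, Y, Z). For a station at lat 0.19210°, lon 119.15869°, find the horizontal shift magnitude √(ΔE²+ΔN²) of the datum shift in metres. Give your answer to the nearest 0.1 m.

The local east axis at (φ, λ) is (−sin λ, cos λ, 0), so ΔE = −sin(119.15869°)·436.4 + cos(119.15869°)·4.5 = -383.29 m.
The local north axis is (−sin φ cos λ, −sin φ sin λ, cos φ), giving ΔN = 0.713 − 0.013 + 107.399 = 108.10 m.
Horizontal magnitude = √(ΔE² + ΔN²) = √((-383.29)² + 108.10²) = 398.24 m.

398.2 m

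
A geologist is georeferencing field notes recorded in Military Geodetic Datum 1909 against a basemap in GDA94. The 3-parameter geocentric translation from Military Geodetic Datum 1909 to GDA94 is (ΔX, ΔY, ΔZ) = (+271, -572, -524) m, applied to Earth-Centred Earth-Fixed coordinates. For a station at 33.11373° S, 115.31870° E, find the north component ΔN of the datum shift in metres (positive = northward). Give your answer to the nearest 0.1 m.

The local north axis is (−sin φ cos λ, −sin φ sin λ, cos φ), giving ΔN = -63.313 − 282.469 − 438.896 = -784.68 m.

ΔN = -784.7 m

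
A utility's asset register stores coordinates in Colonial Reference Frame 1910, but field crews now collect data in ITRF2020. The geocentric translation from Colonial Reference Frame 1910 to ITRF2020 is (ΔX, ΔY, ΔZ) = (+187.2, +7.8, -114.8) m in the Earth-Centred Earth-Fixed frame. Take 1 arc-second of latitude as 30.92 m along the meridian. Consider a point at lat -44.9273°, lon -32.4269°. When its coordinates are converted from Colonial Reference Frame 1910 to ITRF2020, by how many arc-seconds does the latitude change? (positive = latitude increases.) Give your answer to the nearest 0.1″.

sin φ = -0.706209, cos φ = 0.708003, sin λ = -0.536223, cos λ = 0.844076.
North component: ΔN = −sin φ cos λ·ΔX − sin φ sin λ·ΔY + cos φ·ΔZ = −(-0.706209)(0.844076)(187.2) − (-0.706209)(-0.536223)(7.8) + (0.708003)(-114.8) = 27.36 m.
1° of latitude spans 3600 × 30.92 = 111312 m, so Δφ = 27.36 / 111312 × 3600 = 0.885″.

Δφ = 0.9″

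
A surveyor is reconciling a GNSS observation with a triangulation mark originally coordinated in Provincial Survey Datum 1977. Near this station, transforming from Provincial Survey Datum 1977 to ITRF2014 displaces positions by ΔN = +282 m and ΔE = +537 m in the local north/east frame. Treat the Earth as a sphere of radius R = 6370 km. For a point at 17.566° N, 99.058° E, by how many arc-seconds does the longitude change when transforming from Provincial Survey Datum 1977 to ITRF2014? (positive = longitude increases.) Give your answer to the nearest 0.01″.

At latitude 17.566°, cos φ = 0.953370.
One radian of longitude at latitude φ spans R cos φ, so Δλ = ΔE / (R cos φ) = 537.0 / (6370000 × 0.953370) = 8.8425e-05 rad = 18.239″.

Δλ = 18.24″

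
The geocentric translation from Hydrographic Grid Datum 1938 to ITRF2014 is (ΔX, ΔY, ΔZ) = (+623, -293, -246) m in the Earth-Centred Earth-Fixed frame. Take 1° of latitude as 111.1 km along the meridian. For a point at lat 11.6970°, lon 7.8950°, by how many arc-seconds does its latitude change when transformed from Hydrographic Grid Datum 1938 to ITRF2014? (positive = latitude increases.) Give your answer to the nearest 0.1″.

sin φ = 0.202736, cos φ = 0.979233, sin λ = 0.137358, cos λ = 0.990521.
North component: ΔN = −sin φ cos λ·ΔX − sin φ sin λ·ΔY + cos φ·ΔZ = −(0.202736)(0.990521)(623) − (0.202736)(0.137358)(-293) + (0.979233)(-246) = -357.84 m.
1° of latitude spans 111100 m, so Δφ = -357.84 / 111100 × 3600 = -11.595″.

Δφ = -11.6″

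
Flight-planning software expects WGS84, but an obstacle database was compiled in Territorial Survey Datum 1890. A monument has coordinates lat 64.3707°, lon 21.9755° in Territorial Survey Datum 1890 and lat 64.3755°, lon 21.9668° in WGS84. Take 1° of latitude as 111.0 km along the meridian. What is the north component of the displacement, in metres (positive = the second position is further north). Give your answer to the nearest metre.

ΔN = 533 m

Δφ = 64.3755° − 64.3707° = +0.0048°; Δλ = 21.9668° − 21.9755° = -0.0087°.
ΔN = Δφ × 111000 = 532.8 m; ΔE = Δλ × 111000 × cos(64.3707°) = -0.0087 × 111000 × 0.432547 = -417.7 m.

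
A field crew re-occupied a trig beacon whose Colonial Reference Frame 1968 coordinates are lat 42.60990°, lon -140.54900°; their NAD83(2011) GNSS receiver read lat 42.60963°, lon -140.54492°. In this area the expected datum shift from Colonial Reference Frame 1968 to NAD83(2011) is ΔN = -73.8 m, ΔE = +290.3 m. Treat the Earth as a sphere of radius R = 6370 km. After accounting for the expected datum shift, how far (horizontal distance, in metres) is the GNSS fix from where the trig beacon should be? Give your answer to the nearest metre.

62 m

Observed coordinate differences: Δφ = -0.00027°, Δλ = +0.00408°.
Converting to metres (1° lat = 111177 m, cos φ = 0.735980): observed ΔN = -30.0 m, observed ΔE = 333.8 m.
Subtracting the expected shift leaves a residual of -30.0 − (-73.8) = 43.8 m north and 333.8 − (290.3) = 43.5 m east.
Residual distance = √(43.8² + 43.5²) = 61.7 m.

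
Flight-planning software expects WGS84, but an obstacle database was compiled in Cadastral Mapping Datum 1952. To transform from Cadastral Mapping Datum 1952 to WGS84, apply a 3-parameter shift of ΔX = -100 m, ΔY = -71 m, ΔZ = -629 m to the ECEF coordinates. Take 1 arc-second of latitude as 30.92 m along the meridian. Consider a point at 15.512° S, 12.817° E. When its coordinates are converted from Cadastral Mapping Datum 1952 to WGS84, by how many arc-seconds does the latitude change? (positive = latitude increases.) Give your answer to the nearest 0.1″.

Δφ = -20.6″

sin φ = -0.267440, cos φ = 0.963574, sin λ = 0.221838, cos λ = 0.975084.
North component: ΔN = −sin φ cos λ·ΔX − sin φ sin λ·ΔY + cos φ·ΔZ = −(-0.267440)(0.975084)(-100) − (-0.267440)(0.221838)(-71) + (0.963574)(-629) = -636.38 m.
1° of latitude spans 3600 × 30.92 = 111312 m, so Δφ = -636.38 / 111312 × 3600 = -20.581″.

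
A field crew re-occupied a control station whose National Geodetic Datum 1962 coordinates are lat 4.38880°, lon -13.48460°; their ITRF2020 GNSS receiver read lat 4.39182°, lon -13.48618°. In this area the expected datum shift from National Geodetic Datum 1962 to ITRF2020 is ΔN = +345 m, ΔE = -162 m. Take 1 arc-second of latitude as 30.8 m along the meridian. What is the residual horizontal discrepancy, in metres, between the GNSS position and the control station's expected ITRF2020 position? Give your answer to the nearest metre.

Observed coordinate differences: Δφ = +0.00302°, Δλ = -0.00158°.
Converting to metres (1° lat = 110880 m, cos φ = 0.997068): observed ΔN = 334.9 m, observed ΔE = -174.7 m.
Subtracting the expected shift leaves a residual of 334.9 − (345) = -10.1 m north and -174.7 − (-162) = -12.7 m east.
Residual distance = √((-10.1)² + (-12.7)²) = 16.2 m.

16 m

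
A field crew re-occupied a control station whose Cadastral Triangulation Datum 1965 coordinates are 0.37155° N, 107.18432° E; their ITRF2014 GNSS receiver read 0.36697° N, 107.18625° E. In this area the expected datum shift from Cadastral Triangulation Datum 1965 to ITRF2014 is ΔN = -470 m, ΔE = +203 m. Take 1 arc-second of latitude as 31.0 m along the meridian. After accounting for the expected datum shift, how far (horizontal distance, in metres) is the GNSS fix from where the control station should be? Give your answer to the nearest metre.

Observed coordinate differences: Δφ = -0.00458°, Δλ = +0.00193°.
Converting to metres (1° lat = 111600 m, cos φ = 0.999979): observed ΔN = -511.1 m, observed ΔE = 215.4 m.
Subtracting the expected shift leaves a residual of -511.1 − (-470) = -41.1 m north and 215.4 − (203) = 12.4 m east.
Residual distance = √((-41.1)² + 12.4²) = 43.0 m.

43 m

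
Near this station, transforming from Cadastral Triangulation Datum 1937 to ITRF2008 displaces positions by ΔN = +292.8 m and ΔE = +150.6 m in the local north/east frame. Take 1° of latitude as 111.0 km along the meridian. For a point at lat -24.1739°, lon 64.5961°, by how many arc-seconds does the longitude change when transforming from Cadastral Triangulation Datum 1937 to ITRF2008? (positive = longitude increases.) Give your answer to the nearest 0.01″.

Δλ = 5.35″

At latitude -24.1739°, cos φ = 0.912307.
1° of longitude at this latitude = 111.0 × cos φ = 101.27 km, so Δλ = 150.6 / 101266.0 = 0.0014872° = 5.354″.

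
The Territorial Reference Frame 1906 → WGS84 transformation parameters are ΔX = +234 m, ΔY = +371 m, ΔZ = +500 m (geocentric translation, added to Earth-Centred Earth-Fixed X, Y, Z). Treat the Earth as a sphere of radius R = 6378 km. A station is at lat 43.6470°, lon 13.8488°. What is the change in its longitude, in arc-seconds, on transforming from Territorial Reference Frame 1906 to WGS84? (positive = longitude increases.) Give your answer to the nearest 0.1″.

sin φ = 0.690213, cos φ = 0.723606, sin λ = 0.239361, cos λ = 0.970931.
East component: ΔE = −sin λ·ΔX + cos λ·ΔY = −(0.239361)(234) + (0.970931)(371) = 304.20 m.
1° of latitude spans πR/180 = 111317 m; at latitude φ, 1° of longitude spans that × cos φ = 80549.7 m, so Δλ = 304.20 / 80549.7 × 3600 = 13.596″.

Δλ = 13.6″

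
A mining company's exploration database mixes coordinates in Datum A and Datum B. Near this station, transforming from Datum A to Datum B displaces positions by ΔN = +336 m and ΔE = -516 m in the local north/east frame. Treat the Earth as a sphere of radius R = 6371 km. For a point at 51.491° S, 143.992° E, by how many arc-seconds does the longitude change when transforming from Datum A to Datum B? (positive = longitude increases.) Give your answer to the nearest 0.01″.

At latitude -51.491°, cos φ = 0.622638.
One radian of longitude at latitude φ spans R cos φ, so Δλ = ΔE / (R cos φ) = -516.0 / (6371000 × 0.622638) = -1.3008e-04 rad = -26.831″.

Δλ = -26.83″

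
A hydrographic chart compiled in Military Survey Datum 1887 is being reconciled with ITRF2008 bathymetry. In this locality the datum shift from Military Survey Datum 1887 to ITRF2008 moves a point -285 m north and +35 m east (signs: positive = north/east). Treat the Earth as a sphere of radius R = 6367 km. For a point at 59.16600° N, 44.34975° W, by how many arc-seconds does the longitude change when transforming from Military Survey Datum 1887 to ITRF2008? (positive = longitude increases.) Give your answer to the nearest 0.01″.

At latitude 59.16600°, cos φ = 0.512552.
One radian of longitude at latitude φ spans R cos φ, so Δλ = ΔE / (R cos φ) = 35.0 / (6367000 × 0.512552) = 1.0725e-05 rad = 2.212″.

Δλ = 2.21″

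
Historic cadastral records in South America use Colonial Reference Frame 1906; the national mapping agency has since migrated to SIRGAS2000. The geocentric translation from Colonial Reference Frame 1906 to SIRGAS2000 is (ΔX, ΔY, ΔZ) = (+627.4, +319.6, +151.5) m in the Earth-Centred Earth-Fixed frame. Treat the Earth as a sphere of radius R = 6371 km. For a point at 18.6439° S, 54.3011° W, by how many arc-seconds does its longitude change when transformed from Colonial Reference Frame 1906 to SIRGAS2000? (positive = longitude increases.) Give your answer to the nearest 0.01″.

Δλ = 23.78″

sin φ = -0.319685, cos φ = 0.947524, sin λ = -0.812095, cos λ = 0.583526.
East component: ΔE = −sin λ·ΔX + cos λ·ΔY = −(-0.812095)(627.4) + (0.583526)(319.6) = 696.00 m.
1° of latitude spans πR/180 = 111195 m; at latitude φ, 1° of longitude spans that × cos φ = 105359.8 m, so Δλ = 696.00 / 105359.8 × 3600 = 23.781″.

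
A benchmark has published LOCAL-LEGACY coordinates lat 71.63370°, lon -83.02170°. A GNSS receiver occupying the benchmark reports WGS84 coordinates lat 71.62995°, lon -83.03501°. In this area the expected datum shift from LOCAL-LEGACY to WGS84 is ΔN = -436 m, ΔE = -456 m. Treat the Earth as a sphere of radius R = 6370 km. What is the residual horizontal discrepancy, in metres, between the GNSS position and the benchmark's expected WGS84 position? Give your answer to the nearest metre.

22 m

Observed coordinate differences: Δφ = -0.00375°, Δλ = -0.01331°.
Converting to metres (1° lat = 111177 m, cos φ = 0.315091): observed ΔN = -416.9 m, observed ΔE = -466.3 m.
Subtracting the expected shift leaves a residual of -416.9 − (-436) = 19.1 m north and -466.3 − (-456) = -10.3 m east.
Residual distance = √(19.1² + (-10.3)²) = 21.7 m.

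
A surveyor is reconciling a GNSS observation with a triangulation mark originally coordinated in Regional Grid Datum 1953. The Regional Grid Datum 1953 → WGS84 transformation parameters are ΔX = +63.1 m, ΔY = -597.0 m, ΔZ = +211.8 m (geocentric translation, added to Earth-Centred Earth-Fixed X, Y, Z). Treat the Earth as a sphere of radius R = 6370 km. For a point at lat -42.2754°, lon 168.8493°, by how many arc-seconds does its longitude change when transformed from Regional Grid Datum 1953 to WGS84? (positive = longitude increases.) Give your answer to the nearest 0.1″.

Δλ = 25.1″

sin φ = -0.672695, cos φ = 0.739920, sin λ = 0.193390, cos λ = -0.981122.
East component: ΔE = −sin λ·ΔX + cos λ·ΔY = −(0.193390)(63.1) + (-0.981122)(-597.0) = 573.53 m.
1° of latitude spans πR/180 = 111177 m; at latitude φ, 1° of longitude spans that × cos φ = 82262.4 m, so Δλ = 573.53 / 82262.4 × 3600 = 25.099″.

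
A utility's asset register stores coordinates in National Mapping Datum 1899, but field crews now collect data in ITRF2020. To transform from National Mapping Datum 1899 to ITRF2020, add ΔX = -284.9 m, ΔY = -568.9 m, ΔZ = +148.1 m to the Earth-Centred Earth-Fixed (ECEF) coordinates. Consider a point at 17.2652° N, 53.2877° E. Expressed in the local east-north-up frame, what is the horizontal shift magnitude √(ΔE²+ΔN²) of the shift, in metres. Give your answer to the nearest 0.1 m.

345.9 m

The local east axis at (φ, λ) is (−sin λ, cos λ, 0), so ΔE = −sin(53.2877°)·(-284.9) + cos(53.2877°)·(-568.9) = -111.70 m.
The local north axis is (−sin φ cos λ, −sin φ sin λ, cos φ), giving ΔN = 50.548 + 135.355 + 141.427 = 327.33 m.
Horizontal magnitude = √(ΔE² + ΔN²) = √((-111.70)² + 327.33²) = 345.86 m.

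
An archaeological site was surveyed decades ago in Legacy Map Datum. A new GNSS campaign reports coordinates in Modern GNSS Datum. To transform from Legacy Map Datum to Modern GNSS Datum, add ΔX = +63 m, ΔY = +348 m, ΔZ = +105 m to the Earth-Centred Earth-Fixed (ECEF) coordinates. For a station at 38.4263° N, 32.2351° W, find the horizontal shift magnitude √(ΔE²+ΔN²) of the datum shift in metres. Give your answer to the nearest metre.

The local east axis at (φ, λ) is (−sin λ, cos λ, 0), so ΔE = −sin(-32.2351°)·63 + cos(-32.2351°)·348 = 327.97 m.
The local north axis is (−sin φ cos λ, −sin φ sin λ, cos φ), giving ΔN = -33.120 + 115.365 + 82.258 = 164.50 m.
Horizontal magnitude = √(ΔE² + ΔN²) = √(327.97² + 164.50²) = 366.91 m.

367 m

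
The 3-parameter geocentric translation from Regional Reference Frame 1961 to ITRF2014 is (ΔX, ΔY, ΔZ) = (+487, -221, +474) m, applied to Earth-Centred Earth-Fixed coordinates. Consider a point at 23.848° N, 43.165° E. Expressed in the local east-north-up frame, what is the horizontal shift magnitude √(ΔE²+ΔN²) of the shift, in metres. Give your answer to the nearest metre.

606 m

At φ = 23.848°, λ = 43.165°: sin φ = 0.404312, cos φ = 0.914621, sin λ = 0.684102, cos λ = 0.729387.
ΔE = −sin λ·ΔX + cos λ·ΔY = −(0.684102)·(487) + (0.729387)·(-221) = -494.35 m.
ΔN = −sin φ cos λ·ΔX − sin φ sin λ·ΔY + cos φ·ΔZ = −(0.404312)(0.729387)(487) − (0.404312)(0.684102)(-221) + (0.914621)(474) = 351.04 m.
Horizontal magnitude = √(ΔE² + ΔN²) = √((-494.35)² + 351.04²) = 606.31 m.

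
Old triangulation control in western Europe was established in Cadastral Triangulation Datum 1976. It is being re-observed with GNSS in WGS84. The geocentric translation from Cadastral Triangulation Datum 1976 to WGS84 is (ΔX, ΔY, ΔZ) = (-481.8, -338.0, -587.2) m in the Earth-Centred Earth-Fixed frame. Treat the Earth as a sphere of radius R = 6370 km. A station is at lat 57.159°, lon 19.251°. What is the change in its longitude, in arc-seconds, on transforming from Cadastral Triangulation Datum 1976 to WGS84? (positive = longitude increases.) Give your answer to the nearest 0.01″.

sin φ = 0.840179, cos φ = 0.542310, sin λ = 0.329707, cos λ = 0.944083.
East component: ΔE = −sin λ·ΔX + cos λ·ΔY = −(0.329707)(-481.8) + (0.944083)(-338.0) = -160.25 m.
1° of latitude spans πR/180 = 111177 m; at latitude φ, 1° of longitude spans that × cos φ = 60292.6 m, so Δλ = -160.25 / 60292.6 × 3600 = -9.568″.

Δλ = -9.57″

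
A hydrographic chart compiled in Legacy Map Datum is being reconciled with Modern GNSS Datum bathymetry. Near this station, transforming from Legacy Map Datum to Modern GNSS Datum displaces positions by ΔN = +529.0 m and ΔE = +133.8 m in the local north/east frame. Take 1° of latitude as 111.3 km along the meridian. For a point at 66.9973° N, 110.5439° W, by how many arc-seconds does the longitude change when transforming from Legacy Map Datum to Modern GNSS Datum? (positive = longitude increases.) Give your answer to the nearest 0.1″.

At latitude 66.9973°, cos φ = 0.390775.
1° of longitude at this latitude = 111.3 × cos φ = 43.49 km, so Δλ = 133.8 / 43493.2 = 0.0030763° = 11.075″.

Δλ = 11.1″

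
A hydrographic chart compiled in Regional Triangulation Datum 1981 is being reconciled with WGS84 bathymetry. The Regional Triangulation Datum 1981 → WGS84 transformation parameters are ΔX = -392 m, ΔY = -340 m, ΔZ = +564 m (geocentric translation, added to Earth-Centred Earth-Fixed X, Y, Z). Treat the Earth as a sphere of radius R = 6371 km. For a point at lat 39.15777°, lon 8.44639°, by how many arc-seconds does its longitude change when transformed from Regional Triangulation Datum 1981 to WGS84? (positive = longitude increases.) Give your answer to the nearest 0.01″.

sin φ = 0.631458, cos φ = 0.775410, sin λ = 0.146884, cos λ = 0.989154.
East component: ΔE = −sin λ·ΔX + cos λ·ΔY = −(0.146884)(-392) + (0.989154)(-340) = -278.73 m.
1° of latitude spans πR/180 = 111195 m; at latitude φ, 1° of longitude spans that × cos φ = 86221.7 m, so Δλ = -278.73 / 86221.7 × 3600 = -11.638″.

Δλ = -11.64″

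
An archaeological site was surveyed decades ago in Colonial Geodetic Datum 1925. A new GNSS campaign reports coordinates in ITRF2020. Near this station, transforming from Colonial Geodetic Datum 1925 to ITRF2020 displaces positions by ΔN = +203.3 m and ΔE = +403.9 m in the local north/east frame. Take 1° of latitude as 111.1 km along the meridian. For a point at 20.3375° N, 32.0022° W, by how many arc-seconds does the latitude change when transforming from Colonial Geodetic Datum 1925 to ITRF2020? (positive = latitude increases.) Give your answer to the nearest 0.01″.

Δφ = 6.59″

1° of latitude = 111.1 km, so Δφ = 203.3 / 111100 = 0.0018299° = 6.588″.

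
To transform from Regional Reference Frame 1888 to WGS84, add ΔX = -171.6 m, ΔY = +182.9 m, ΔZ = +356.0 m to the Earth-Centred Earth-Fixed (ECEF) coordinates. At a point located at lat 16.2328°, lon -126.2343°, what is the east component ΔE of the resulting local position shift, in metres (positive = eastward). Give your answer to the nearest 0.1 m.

ΔE = -246.5 m

The local east axis at (φ, λ) is (−sin λ, cos λ, 0), so ΔE = −sin(-126.2343°)·(-171.6) + cos(-126.2343°)·182.9 = -246.52 m.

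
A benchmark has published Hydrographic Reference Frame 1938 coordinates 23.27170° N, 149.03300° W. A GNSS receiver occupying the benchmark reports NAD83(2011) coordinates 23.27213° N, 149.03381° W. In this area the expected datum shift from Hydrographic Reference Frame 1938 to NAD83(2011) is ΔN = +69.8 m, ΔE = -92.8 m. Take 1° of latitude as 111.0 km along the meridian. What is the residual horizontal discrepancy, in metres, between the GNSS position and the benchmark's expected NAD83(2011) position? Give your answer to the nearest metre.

Observed coordinate differences: Δφ = +0.00043°, Δλ = -0.00081°.
Converting to metres (1° lat = 111000 m, cos φ = 0.918642): observed ΔN = 47.7 m, observed ΔE = -82.6 m.
Subtracting the expected shift leaves a residual of 47.7 − (69.8) = -22.1 m north and -82.6 − (-92.8) = 10.2 m east.
Residual distance = √((-22.1)² + 10.2²) = 24.3 m.

24 m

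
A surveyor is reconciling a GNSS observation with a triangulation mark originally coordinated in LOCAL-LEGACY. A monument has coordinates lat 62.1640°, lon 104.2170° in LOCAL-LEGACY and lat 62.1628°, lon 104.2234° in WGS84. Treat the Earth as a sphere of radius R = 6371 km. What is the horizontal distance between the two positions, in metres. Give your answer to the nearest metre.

358 m

Δφ = 62.1628° − 62.1640° = -0.0012°; Δλ = 104.2234° − 104.2170° = +0.0064°.
1° along a meridian = πR/180 = 111195 m.
ΔN = Δφ × 111195 = -133.4 m; ΔE = Δλ × 111195 × cos(62.1640°) = +0.0064 × 111195 × 0.466942 = 332.3 m.
Distance = √(ΔE² + ΔN²) = √(332.3² + (-133.4)²) = 358.1 m.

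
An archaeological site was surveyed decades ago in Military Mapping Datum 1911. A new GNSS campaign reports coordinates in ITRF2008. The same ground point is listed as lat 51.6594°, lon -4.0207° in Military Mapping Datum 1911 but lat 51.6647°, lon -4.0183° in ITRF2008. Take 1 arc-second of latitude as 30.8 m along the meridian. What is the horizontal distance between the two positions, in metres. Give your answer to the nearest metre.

Δφ = 51.6647° − 51.6594° = +0.0053°; Δλ = -4.0183° − -4.0207° = +0.0024°.
1° of latitude = 3600 × 30.80 = 110880 m.
ΔN = Δφ × 110880 = 587.7 m; ΔE = Δλ × 110880 × cos(51.6594°) = +0.0024 × 110880 × 0.620335 = 165.1 m.
Distance = √(ΔE² + ΔN²) = √(165.1² + 587.7²) = 610.4 m.

610 m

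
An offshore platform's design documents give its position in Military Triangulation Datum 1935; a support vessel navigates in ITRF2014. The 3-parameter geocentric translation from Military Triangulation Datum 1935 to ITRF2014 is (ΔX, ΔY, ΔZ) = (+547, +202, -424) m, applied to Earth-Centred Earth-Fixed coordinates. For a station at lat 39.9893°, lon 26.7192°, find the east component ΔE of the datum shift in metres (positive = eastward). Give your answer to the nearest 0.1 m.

ΔE = -65.5 m

At φ = 39.9893°, λ = 26.7192°: sin φ = 0.642645, cos φ = 0.766164, sin λ = 0.449618, cos λ = 0.893221.
ΔE = −sin λ·ΔX + cos λ·ΔY = −(0.449618)·(547) + (0.893221)·(202) = -65.51 m.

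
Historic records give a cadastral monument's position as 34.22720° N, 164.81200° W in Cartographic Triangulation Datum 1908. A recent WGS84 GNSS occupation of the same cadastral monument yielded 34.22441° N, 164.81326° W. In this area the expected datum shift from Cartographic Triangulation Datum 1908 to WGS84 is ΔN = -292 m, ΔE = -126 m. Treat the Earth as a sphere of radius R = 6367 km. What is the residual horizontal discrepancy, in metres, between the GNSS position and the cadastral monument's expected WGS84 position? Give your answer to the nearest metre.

Observed coordinate differences: Δφ = -0.00279°, Δλ = -0.00126°.
Converting to metres (1° lat = 111125 m, cos φ = 0.826814): observed ΔN = -310.0 m, observed ΔE = -115.8 m.
Subtracting the expected shift leaves a residual of -310.0 − (-292) = -18.0 m north and -115.8 − (-126) = 10.2 m east.
Residual distance = √((-18.0)² + 10.2²) = 20.7 m.

21 m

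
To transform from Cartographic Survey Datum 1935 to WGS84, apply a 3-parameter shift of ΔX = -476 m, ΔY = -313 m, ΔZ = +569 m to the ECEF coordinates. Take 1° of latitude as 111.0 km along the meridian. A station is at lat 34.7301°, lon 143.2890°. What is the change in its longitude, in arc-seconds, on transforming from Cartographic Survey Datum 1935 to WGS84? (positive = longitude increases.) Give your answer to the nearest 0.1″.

sin φ = 0.569711, cos φ = 0.821845, sin λ = 0.597779, cos λ = -0.801661.
East component: ΔE = −sin λ·ΔX + cos λ·ΔY = −(0.597779)(-476) + (-0.801661)(-313) = 535.46 m.
1° of latitude spans 111000 m; at latitude φ, 1° of longitude spans that × cos φ = 91224.8 m, so Δλ = 535.46 / 91224.8 × 3600 = 21.131″.

Δλ = 21.1″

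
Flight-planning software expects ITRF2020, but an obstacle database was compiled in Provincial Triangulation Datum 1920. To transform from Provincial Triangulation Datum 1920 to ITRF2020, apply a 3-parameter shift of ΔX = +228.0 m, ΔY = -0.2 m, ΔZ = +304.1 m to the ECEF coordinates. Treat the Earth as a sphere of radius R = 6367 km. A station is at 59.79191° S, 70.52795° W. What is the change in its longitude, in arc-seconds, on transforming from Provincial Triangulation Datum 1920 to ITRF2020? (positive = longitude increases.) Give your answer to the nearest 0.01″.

Δλ = 13.84″

sin φ = -0.864204, cos φ = 0.503142, sin λ = -0.942804, cos λ = 0.333347.
East component: ΔE = −sin λ·ΔX + cos λ·ΔY = −(-0.942804)(228.0) + (0.333347)(-0.2) = 214.89 m.
1° of latitude spans πR/180 = 111125 m; at latitude φ, 1° of longitude spans that × cos φ = 55911.7 m, so Δλ = 214.89 / 55911.7 × 3600 = 13.836″.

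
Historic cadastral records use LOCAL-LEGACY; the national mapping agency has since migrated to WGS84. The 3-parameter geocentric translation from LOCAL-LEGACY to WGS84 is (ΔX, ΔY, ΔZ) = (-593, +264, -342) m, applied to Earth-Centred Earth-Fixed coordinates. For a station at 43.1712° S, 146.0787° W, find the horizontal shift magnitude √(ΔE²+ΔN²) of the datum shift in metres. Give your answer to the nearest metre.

At φ = -43.1712°, λ = -146.0787°: sin φ = -0.684181, cos φ = 0.729313, sin λ = -0.558054, cos λ = -0.829805.
ΔE = −sin λ·ΔX + cos λ·ΔY = −(-0.558054)·(-593) + (-0.829805)·(264) = -549.99 m.
ΔN = −sin φ cos λ·ΔX − sin φ sin λ·ΔY + cos φ·ΔZ = −(-0.684181)(-0.829805)(-593) − (-0.684181)(-0.558054)(264) + (0.729313)(-342) = -13.55 m.
Horizontal magnitude = √(ΔE² + ΔN²) = √((-549.99)² + (-13.55)²) = 550.16 m.

550 m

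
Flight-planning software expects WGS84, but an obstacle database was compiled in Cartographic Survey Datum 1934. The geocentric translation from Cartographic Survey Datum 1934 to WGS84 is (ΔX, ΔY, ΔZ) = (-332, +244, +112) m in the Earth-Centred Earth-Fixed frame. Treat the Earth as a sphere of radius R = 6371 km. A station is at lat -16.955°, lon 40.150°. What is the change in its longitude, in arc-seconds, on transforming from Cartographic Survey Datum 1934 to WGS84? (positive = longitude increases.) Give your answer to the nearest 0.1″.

sin φ = -0.291621, cos φ = 0.956534, sin λ = 0.644791, cos λ = 0.764359.
East component: ΔE = −sin λ·ΔX + cos λ·ΔY = −(0.644791)(-332) + (0.764359)(244) = 400.57 m.
1° of latitude spans πR/180 = 111195 m; at latitude φ, 1° of longitude spans that × cos φ = 106361.7 m, so Δλ = 400.57 / 106361.7 × 3600 = 13.558″.

Δλ = 13.6″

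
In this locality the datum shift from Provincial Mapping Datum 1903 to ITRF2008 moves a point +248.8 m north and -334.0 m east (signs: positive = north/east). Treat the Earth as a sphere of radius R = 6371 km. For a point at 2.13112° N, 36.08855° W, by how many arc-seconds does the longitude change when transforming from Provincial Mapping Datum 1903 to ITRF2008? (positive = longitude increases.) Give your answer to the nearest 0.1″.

Δλ = -10.8″

At latitude 2.13112°, cos φ = 0.999308.
One radian of longitude at latitude φ spans R cos φ, so Δλ = ΔE / (R cos φ) = -334.0 / (6371000 × 0.999308) = -5.2461e-05 rad = -10.821″.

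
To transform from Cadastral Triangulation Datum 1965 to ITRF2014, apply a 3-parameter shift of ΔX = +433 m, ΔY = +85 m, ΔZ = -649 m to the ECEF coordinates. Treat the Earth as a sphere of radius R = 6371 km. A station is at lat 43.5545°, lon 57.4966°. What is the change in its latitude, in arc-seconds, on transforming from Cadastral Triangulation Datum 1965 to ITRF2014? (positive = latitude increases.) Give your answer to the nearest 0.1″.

sin φ = 0.689044, cos φ = 0.724719, sin λ = 0.843360, cos λ = 0.537350.
North component: ΔN = −sin φ cos λ·ΔX − sin φ sin λ·ΔY + cos φ·ΔZ = −(0.689044)(0.537350)(433) − (0.689044)(0.843360)(85) + (0.724719)(-649) = -680.06 m.
1° of latitude spans πR/180 = 111195 m, so Δφ = -680.06 / 111195 × 3600 = -22.017″.

Δφ = -22.0″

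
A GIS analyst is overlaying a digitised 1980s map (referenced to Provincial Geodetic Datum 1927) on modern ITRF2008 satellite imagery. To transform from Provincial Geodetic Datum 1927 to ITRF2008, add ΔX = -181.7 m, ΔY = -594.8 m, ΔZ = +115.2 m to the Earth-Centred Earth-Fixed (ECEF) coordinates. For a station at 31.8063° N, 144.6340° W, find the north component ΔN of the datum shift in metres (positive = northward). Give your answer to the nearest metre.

ΔN = -162 m

At φ = 31.8063°, λ = -144.6340°: sin φ = 0.527049, cos φ = 0.849835, sin λ = -0.578797, cos λ = -0.815471.
ΔN = −sin φ cos λ·ΔX − sin φ sin λ·ΔY + cos φ·ΔZ = −(0.527049)(-0.815471)(-181.7) − (0.527049)(-0.578797)(-594.8) + (0.849835)(115.2) = -161.64 m.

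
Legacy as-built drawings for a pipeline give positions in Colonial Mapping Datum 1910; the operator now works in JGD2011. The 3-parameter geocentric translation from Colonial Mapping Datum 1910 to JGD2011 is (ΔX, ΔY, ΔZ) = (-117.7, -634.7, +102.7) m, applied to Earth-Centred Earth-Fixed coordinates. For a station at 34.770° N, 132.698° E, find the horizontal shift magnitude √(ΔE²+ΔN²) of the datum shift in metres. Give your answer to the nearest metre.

At φ = 34.770°, λ = 132.698°: sin φ = 0.570284, cos φ = 0.821448, sin λ = 0.734938, cos λ = -0.678134.
ΔE = −sin λ·ΔX + cos λ·ΔY = −(0.734938)·(-117.7) + (-0.678134)·(-634.7) = 516.91 m.
ΔN = −sin φ cos λ·ΔX − sin φ sin λ·ΔY + cos φ·ΔZ = −(0.570284)(-0.678134)(-117.7) − (0.570284)(0.734938)(-634.7) + (0.821448)(102.7) = 304.86 m.
Horizontal magnitude = √(ΔE² + ΔN²) = √(516.91² + 304.86²) = 600.12 m.

600 m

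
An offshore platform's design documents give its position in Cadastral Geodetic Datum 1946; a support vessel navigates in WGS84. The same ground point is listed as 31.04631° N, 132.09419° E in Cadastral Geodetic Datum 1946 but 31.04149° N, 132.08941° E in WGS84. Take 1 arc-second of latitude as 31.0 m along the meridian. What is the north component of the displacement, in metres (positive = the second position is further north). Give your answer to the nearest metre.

ΔN = -538 m

Δφ = 31.04149° − 31.04631° = -0.00482°; Δλ = 132.08941° − 132.09419° = -0.00478°.
1° of latitude = 3600 × 31.00 = 111600 m.
ΔN = Δφ × 111600 = -537.9 m; ΔE = Δλ × 111600 × cos(31.04631°) = -0.00478 × 111600 × 0.856751 = -457.0 m.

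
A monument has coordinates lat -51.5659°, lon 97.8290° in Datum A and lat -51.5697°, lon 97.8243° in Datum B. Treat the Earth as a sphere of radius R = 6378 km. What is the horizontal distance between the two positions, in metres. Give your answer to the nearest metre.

534 m

Δφ = -51.5697° − -51.5659° = -0.0038°; Δλ = 97.8243° − 97.8290° = -0.0047°.
1° along a meridian = πR/180 = 111317 m.
ΔN = Δφ × 111317 = -423.0 m; ΔE = Δλ × 111317 × cos(-51.5659°) = -0.0047 × 111317 × 0.621614 = -325.2 m.
Distance = √(ΔE² + ΔN²) = √((-325.2)² + (-423.0)²) = 533.6 m.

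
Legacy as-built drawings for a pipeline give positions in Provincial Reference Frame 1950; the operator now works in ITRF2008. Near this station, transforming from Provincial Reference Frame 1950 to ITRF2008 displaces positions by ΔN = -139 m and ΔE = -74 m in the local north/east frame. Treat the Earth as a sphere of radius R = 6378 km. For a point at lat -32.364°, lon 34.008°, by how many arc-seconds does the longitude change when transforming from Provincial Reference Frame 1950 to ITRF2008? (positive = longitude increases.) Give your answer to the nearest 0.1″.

Δλ = -2.8″

At latitude -32.364°, cos φ = 0.844664.
One radian of longitude at latitude φ spans R cos φ, so Δλ = ΔE / (R cos φ) = -74.0 / (6378000 × 0.844664) = -1.3736e-05 rad = -2.833″.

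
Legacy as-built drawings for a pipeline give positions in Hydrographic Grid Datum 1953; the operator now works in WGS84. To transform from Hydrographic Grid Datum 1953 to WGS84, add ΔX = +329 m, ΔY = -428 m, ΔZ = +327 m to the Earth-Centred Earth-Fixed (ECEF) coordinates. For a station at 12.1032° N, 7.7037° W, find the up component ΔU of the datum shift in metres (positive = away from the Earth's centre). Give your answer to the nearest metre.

The local up (radial) axis is (cos φ cos λ, cos φ sin λ, sin φ), giving ΔU = 318.783 + 56.098 + 68.563 = 443.44 m.

ΔU = 443 m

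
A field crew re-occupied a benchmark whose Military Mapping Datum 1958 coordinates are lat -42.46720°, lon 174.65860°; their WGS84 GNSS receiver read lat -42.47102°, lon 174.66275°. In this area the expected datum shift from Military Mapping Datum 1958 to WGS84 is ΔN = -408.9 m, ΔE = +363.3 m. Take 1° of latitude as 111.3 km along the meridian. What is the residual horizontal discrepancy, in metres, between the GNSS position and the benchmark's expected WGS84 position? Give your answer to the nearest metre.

28 m

Observed coordinate differences: Δφ = -0.00382°, Δλ = +0.00415°.
Converting to metres (1° lat = 111300 m, cos φ = 0.737664): observed ΔN = -425.2 m, observed ΔE = 340.7 m.
Subtracting the expected shift leaves a residual of -425.2 − (-408.9) = -16.3 m north and 340.7 − (363.3) = -22.6 m east.
Residual distance = √((-16.3)² + (-22.6)²) = 27.8 m.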